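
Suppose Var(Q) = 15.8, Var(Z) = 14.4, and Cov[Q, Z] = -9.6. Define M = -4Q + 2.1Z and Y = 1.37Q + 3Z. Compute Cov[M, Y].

By bilinearity, Cov[M, Y] = ac·Var(Q) + bd·Var(Z) + (ad+bc)·Cov[Q, Z], with a=-4, b=2.1, c=1.37, d=3.
ac·Var(Q) = (-4)·1.37·15.8 = -86.584
bd·Var(Z) = 2.1·3·14.4 = 90.72
(ad+bc)·Cov[Q, Z] = (-9.123)·(-9.6) = 87.5808
Cov[M, Y] = -86.584 + 90.72 + 87.5808 = 91.7168.

Cov[M, Y] = 91.7168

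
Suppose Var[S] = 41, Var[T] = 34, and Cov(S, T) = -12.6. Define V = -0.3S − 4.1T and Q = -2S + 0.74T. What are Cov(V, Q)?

Cov(V, Q) = -179.0788

By bilinearity, Cov(V, Q) = ac·Var[S] + bd·Var[T] + (ad+bc)·Cov(S, T), with a=-0.3, b=-4.1, c=-2, d=0.74.
ac·Var[S] = (-0.3)·(-2)·41 = 24.6
bd·Var[T] = (-4.1)·0.74·34 = -103.156
(ad+bc)·Cov(S, T) = (7.978)·(-12.6) = -100.5228
Cov(V, Q) = 24.6 + (-103.156) + (-100.5228) = -179.0788.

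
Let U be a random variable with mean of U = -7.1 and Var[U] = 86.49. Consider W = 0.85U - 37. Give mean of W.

W = 0.85U - 37 is linear with a = 0.85, b = -37.
mean of W = a·mean of U + b = 0.85·(-7.1) + (-37) = -43.035.

mean of W = -43.035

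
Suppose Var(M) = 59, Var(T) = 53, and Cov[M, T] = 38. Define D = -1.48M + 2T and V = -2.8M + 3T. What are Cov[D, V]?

Cov[D, V] = 180.976

By bilinearity, Cov[D, V] = ac·Var(M) + bd·Var(T) + (ad+bc)·Cov[M, T], with a=-1.48, b=2, c=-2.8, d=3.
ac·Var(M) = (-1.48)·(-2.8)·59 = 244.496
bd·Var(T) = 2·3·53 = 318
(ad+bc)·Cov[M, T] = (-10.04)·38 = -381.52
Cov[D, V] = 244.496 + 318 + (-381.52) = 180.976.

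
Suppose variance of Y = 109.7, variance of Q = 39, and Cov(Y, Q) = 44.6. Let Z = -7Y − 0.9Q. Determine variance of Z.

variance of Z = 5968.85

variance of Z = a²·variance of Y + b²·variance of Q + 2ab·Cov(Y, Q) with a = -7, b = -0.9.
= (-7)²·109.7 + (-0.9)²·39 + 2·(-7)·(-0.9)·44.6
= 5375.3 + 31.59 + 561.96 = 5968.85.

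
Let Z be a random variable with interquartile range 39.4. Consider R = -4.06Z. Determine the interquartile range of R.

Under R = aZ + b, IQR(R) = |a|·IQR(Z) = |-4.06|·39.4 = 159.964 (shifts cancel; spread scales by |a|).

IQR(R) = 159.964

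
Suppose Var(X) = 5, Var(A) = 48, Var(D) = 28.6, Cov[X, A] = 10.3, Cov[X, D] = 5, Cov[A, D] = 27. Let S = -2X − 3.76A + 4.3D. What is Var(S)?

Var(S) = a²·Var(X) + b²·Var(A) + c²·Var(D) + 2ab·Cov[X, A] + 2ac·Cov[X, D] + 2bc·Cov[A, D], with a = -2, b = -3.76, c = 4.3.
= 20 + 678.6048 + 528.814 + 154.912 + (-86) + (-873.072)
= 423.2588.

Var(S) = 423.2588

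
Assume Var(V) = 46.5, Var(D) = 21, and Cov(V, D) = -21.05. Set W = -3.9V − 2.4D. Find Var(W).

Var(W) = a²·Var(V) + b²·Var(D) + 2ab·Cov(V, D) with a = -3.9, b = -2.4.
= (-3.9)²·46.5 + (-2.4)²·21 + 2·(-3.9)·(-2.4)·(-21.05)
= 707.265 + 120.96 + (-394.056) = 434.169.

Var(W) = 434.169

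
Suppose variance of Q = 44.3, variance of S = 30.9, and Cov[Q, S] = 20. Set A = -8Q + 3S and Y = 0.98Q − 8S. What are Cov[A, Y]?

Cov[A, Y] = 249.888

By bilinearity, Cov[A, Y] = ac·variance of Q + bd·variance of S + (ad+bc)·Cov[Q, S], with a=-8, b=3, c=0.98, d=-8.
ac·variance of Q = (-8)·0.98·44.3 = -347.312
bd·variance of S = 3·(-8)·30.9 = -741.6
(ad+bc)·Cov[Q, S] = (66.94)·20 = 1338.8
Cov[A, Y] = -347.312 + (-741.6) + 1338.8 = 249.888.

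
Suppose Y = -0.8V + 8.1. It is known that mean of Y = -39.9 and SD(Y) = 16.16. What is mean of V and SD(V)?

mean of V = 60, SD(V) = 20.2

From Y = -0.8V + 8.1: mean of Y = a·mean of V + b, so mean of V = (mean of Y − b)/a = (-39.9 − 8.1)/(-0.8) = 60.
SD(Y) = |a|·SD(V), so SD(V) = 16.16/|-0.8| = 20.2.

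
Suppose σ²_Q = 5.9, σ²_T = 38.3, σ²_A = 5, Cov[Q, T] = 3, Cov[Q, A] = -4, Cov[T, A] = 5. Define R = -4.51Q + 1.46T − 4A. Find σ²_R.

σ²_R = a²·σ²_Q + b²·σ²_T + c²·σ²_A + 2ab·Cov[Q, T] + 2ac·Cov[Q, A] + 2bc·Cov[T, A], with a = -4.51, b = 1.46, c = -4.
= 120.00659 + 81.64028 + 80 + (-39.5076) + (-144.32) + (-58.4)
= 39.41927.

σ²_R = 39.41927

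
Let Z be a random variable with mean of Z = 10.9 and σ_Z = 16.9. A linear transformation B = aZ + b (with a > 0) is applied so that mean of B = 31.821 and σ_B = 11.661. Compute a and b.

a = 0.69, b = 24.3

σ_B = a·σ_Z (a > 0), so a = 11.661/16.9 = 0.69.
mean of B = a·mean of Z + b, so b = 31.821 − 0.69·10.9 = 24.3.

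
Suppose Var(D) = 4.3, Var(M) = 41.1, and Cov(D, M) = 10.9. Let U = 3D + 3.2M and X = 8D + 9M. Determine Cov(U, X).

Cov(U, X) = 1860.22

By bilinearity, Cov(U, X) = ac·Var(D) + bd·Var(M) + (ad+bc)·Cov(D, M), with a=3, b=3.2, c=8, d=9.
ac·Var(D) = 3·8·4.3 = 103.2
bd·Var(M) = 3.2·9·41.1 = 1183.68
(ad+bc)·Cov(D, M) = (52.6)·10.9 = 573.34
Cov(U, X) = 103.2 + 1183.68 + 573.34 = 1860.22.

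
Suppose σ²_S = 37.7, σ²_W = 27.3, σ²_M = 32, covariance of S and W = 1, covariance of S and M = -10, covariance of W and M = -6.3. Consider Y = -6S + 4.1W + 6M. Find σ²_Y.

σ²_Y = 3328.953

σ²_Y = a²·σ²_S + b²·σ²_W + c²·σ²_M + 2ab·covariance of S and W + 2ac·covariance of S and M + 2bc·covariance of W and M, with a = -6, b = 4.1, c = 6.
= 1357.2 + 458.913 + 1152 + (-49.2) + 720 + (-309.96)
= 3328.953.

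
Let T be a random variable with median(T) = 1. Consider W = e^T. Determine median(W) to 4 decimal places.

median(W) = 2.7183

e^T is monotone on this domain, so median(W) = exp(1) ≈ 2.7183.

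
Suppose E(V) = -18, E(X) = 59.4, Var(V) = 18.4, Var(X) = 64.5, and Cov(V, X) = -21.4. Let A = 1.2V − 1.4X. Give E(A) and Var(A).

E(A) = -104.76, Var(A) = 224.82

E(A) = 1.2·E(V) + (-1.4)·E(X) = 1.2·(-18) + (-1.4)·59.4 = -104.76.
Var(A) = a²·Var(V) + b²·Var(X) + 2ab·Cov(V, X) with a = 1.2, b = -1.4.
= 1.2²·18.4 + (-1.4)²·64.5 + 2·1.2·(-1.4)·(-21.4)
= 26.496 + 126.42 + 71.904 = 224.82.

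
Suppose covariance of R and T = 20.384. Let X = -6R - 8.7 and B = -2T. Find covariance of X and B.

covariance of X and B = 244.608

covariance of X and B = a·c·covariance of R and T = (-6)·(-2)·20.384 = 244.608. Additive constants drop out.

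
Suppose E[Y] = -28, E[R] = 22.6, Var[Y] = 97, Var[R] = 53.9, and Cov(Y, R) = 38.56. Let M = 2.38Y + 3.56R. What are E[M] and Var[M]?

E[M] = 13.816, Var[M] = 1885.976176

E[M] = 2.38·E[Y] + 3.56·E[R] = 2.38·(-28) + 3.56·22.6 = 13.816.
Var[M] = a²·Var[Y] + b²·Var[R] + 2ab·Cov(Y, R) with a = 2.38, b = 3.56.
= 2.38²·97 + 3.56²·53.9 + 2·2.38·3.56·38.56
= 549.4468 + 683.10704 + 653.422336 = 1885.976176.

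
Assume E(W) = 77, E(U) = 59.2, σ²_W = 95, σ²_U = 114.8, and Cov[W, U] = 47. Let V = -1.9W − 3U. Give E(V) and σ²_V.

E(V) = (-1.9)·E(W) + (-3)·E(U) = (-1.9)·77 + (-3)·59.2 = -323.9.
σ²_V = a²·σ²_W + b²·σ²_U + 2ab·Cov[W, U] with a = -1.9, b = -3.
= (-1.9)²·95 + (-3)²·114.8 + 2·(-1.9)·(-3)·47
= 342.95 + 1033.2 + 535.8 = 1911.95.

E(V) = -323.9, σ²_V = 1911.95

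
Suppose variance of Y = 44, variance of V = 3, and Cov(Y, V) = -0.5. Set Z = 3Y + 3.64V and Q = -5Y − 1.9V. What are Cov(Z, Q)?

By bilinearity, Cov(Z, Q) = ac·variance of Y + bd·variance of V + (ad+bc)·Cov(Y, V), with a=3, b=3.64, c=-5, d=-1.9.
ac·variance of Y = 3·(-5)·44 = -660
bd·variance of V = 3.64·(-1.9)·3 = -20.748
(ad+bc)·Cov(Y, V) = (-23.9)·(-0.5) = 11.95
Cov(Z, Q) = -660 + (-20.748) + 11.95 = -668.798.

Cov(Z, Q) = -668.798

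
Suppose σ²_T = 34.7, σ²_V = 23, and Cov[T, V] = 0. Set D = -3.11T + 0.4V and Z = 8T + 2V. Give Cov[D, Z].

By bilinearity, Cov[D, Z] = ac·σ²_T + bd·σ²_V + (ad+bc)·Cov[T, V], with a=-3.11, b=0.4, c=8, d=2.
ac·σ²_T = (-3.11)·8·34.7 = -863.336
bd·σ²_V = 0.4·2·23 = 18.4
(ad+bc)·Cov[T, V] = (-3.02)·0 = 0
Cov[D, Z] = -863.336 + 18.4 + 0 = -844.936.

Cov[D, Z] = -844.936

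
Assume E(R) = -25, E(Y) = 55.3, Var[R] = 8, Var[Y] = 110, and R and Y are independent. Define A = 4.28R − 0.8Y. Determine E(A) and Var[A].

E(A) = -151.24, Var[A] = 216.9472

E(A) = 4.28·E(R) + (-0.8)·E(Y) = 4.28·(-25) + (-0.8)·55.3 = -151.24.
Var[A] = a²·Var[R] + b²·Var[Y] + 2ab·Cov[R, Y] with a = 4.28, b = -0.8.
Independence gives Cov[R, Y] = 0.
= 4.28²·8 + (-0.8)²·110 + 2·4.28·(-0.8)·0
= 146.5472 + 70.4 + 0 = 216.9472.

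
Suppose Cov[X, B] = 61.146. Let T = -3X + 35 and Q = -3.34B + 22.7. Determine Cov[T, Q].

Cov[T, Q] = a·c·Cov[X, B] = (-3)·(-3.34)·61.146 = 612.68292. Additive constants drop out.

Cov[T, Q] = 612.68292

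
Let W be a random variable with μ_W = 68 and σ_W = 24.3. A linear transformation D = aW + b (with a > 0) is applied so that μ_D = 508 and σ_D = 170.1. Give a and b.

a = 7, b = 32

σ_D = a·σ_W (a > 0), so a = 170.1/24.3 = 7.
μ_D = a·μ_W + b, so b = 508 − 7·68 = 32.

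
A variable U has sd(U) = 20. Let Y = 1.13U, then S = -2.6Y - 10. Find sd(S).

sd(Y) = |1.13|·20 = 22.6.
sd(S) = |-2.6|·22.6 = 58.76.

sd(S) = 58.76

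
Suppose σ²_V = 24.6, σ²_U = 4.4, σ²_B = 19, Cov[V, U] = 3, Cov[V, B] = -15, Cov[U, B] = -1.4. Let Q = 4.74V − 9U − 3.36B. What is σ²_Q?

σ²_Q = 1260.76536

σ²_Q = a²·σ²_V + b²·σ²_U + c²·σ²_B + 2ab·Cov[V, U] + 2ac·Cov[V, B] + 2bc·Cov[U, B], with a = 4.74, b = -9, c = -3.36.
= 552.70296 + 356.4 + 214.5024 + (-255.96) + 477.792 + (-84.672)
= 1260.76536.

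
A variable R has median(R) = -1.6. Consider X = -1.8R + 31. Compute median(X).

A linear map preserves order up to sign, so median(X) = a·median(R) + b = (-1.8)·(-1.6) + 31 = 33.88.

median(X) = 33.88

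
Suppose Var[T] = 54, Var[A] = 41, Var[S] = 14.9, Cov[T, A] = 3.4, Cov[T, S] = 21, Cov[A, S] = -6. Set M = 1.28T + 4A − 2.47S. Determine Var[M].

Var[M] = a²·Var[T] + b²·Var[A] + c²·Var[S] + 2ab·Cov[T, A] + 2ac·Cov[T, S] + 2bc·Cov[A, S], with a = 1.28, b = 4, c = -2.47.
= 88.4736 + 656 + 90.90341 + 34.816 + (-132.7872) + 118.56
= 855.96581.

Var[M] = 855.96581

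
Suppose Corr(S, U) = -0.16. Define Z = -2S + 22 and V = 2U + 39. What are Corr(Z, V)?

Corr(Z, V) = 0.16

Linear rescalings preserve |correlation|; the slopes -2 and 2 have opposite signs, so the correlation flips sign: Corr(Z, V) = −Corr(S, U) = 0.16.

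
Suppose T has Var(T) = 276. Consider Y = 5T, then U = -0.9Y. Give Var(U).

Var(U) = 5589

Var(Y) = 5²·276 = 6900.
Var(U) = (-0.9)²·6900 = 5589.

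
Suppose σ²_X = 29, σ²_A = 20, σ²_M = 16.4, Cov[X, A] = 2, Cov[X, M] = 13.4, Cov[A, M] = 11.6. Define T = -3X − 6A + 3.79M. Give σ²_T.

σ²_T = a²·σ²_X + b²·σ²_A + c²·σ²_M + 2ab·Cov[X, A] + 2ac·Cov[X, M] + 2bc·Cov[A, M], with a = -3, b = -6, c = 3.79.
= 261 + 720 + 235.57124 + 72 + (-304.716) + (-527.568)
= 456.28724.

σ²_T = 456.28724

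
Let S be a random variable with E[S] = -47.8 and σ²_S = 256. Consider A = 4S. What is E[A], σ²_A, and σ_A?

E[A] = -191.2, σ²_A = 4096, σ_A = 64

A = 4S is linear with a = 4, b = 0.
E[A] = a·E[S] + b = 4·(-47.8) = -191.2.
σ²_A = a²·σ²_S = 4²·256 = 4096.
σ_S = √256 = 16.
σ_A = |a|·σ_S = |4|·16 = 64.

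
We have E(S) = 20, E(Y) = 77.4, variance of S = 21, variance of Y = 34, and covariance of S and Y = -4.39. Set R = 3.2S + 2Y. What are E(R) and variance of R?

E(R) = 218.8, variance of R = 294.848

E(R) = 3.2·E(S) + 2·E(Y) = 3.2·20 + 2·77.4 = 218.8.
variance of R = a²·variance of S + b²·variance of Y + 2ab·covariance of S and Y with a = 3.2, b = 2.
= 3.2²·21 + 2²·34 + 2·3.2·2·(-4.39)
= 215.04 + 136 + (-56.192) = 294.848.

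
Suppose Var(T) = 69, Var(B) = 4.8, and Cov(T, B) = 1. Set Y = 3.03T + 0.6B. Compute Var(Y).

Var(Y) = a²·Var(T) + b²·Var(B) + 2ab·Cov(T, B) with a = 3.03, b = 0.6.
= 3.03²·69 + 0.6²·4.8 + 2·3.03·0.6·1
= 633.4821 + 1.728 + 3.636 = 638.8461.

Var(Y) = 638.8461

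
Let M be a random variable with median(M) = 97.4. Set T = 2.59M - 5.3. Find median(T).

A linear map preserves order up to sign, so median(T) = a·median(M) + b = 2.59·97.4 + (-5.3) = 246.966.

median(T) = 246.966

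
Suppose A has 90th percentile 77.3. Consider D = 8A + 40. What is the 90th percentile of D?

90th percentile of D = 658.4

Since a = 8 > 0 the transformation is increasing, so the 90th percentile of D = a·(P_{90} of A) + b = 8·77.3 + 40 = 658.4.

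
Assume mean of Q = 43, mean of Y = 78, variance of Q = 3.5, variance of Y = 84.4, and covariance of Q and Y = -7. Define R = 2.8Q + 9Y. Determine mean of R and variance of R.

mean of R = 822.4, variance of R = 6511.04

mean of R = 2.8·mean of Q + 9·mean of Y = 2.8·43 + 9·78 = 822.4.
variance of R = a²·variance of Q + b²·variance of Y + 2ab·covariance of Q and Y with a = 2.8, b = 9.
= 2.8²·3.5 + 9²·84.4 + 2·2.8·9·(-7)
= 27.44 + 6836.4 + (-352.8) = 6511.04.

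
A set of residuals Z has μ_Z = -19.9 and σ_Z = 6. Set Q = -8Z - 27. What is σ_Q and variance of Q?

σ_Q = 48, variance of Q = 2304

Q = -8Z - 27 is linear with a = -8, b = -27.
σ_Q = |a|·σ_Z = |-8|·6 = 48.
variance of Z = 6² = 36.
variance of Q = a²·variance of Z = (-8)²·36 = 2304 (the additive constant -27 does not affect variance).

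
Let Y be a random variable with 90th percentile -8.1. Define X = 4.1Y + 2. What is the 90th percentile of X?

Since a = 4.1 > 0 the transformation is increasing, so the 90th percentile of X = a·(P_{90} of Y) + b = 4.1·(-8.1) + 2 = -31.21.

90th percentile of X = -31.21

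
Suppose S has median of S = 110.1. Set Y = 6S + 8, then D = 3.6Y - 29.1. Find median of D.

median of Y = 6·110.1 + 8 = 668.6.
median of D = 3.6·668.6 + (-29.1) = 2377.86.

median of D = 2377.86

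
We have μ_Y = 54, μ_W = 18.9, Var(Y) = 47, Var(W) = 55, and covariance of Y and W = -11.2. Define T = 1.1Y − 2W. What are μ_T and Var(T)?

μ_T = 1.1·μ_Y + (-2)·μ_W = 1.1·54 + (-2)·18.9 = 21.6.
Var(T) = a²·Var(Y) + b²·Var(W) + 2ab·covariance of Y and W with a = 1.1, b = -2.
= 1.1²·47 + (-2)²·55 + 2·1.1·(-2)·(-11.2)
= 56.87 + 220 + 49.28 = 326.15.

μ_T = 21.6, Var(T) = 326.15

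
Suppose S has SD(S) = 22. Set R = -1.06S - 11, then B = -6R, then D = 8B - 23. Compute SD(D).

SD(D) = 1119.36

SD(R) = |-1.06|·22 = 23.32.
SD(B) = |-6|·23.32 = 139.92.
SD(D) = |8|·139.92 = 1119.36.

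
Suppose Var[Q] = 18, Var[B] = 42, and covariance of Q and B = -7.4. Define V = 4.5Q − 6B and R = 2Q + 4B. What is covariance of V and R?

covariance of V and R = -890.4

By bilinearity, covariance of V and R = ac·Var[Q] + bd·Var[B] + (ad+bc)·covariance of Q and B, with a=4.5, b=-6, c=2, d=4.
ac·Var[Q] = 4.5·2·18 = 162
bd·Var[B] = (-6)·4·42 = -1008
(ad+bc)·covariance of Q and B = (6)·(-7.4) = -44.4
covariance of V and R = 162 + (-1008) + (-44.4) = -890.4.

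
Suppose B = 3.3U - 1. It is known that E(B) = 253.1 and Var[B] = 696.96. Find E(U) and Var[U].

From B = 3.3U - 1: E(B) = a·E(U) + b, so E(U) = (E(B) − b)/a = (253.1 − (-1))/3.3 = 77.
Var[B] = a²·Var[U], so Var[U] = 696.96/3.3² = 64.

E(U) = 77, Var[U] = 64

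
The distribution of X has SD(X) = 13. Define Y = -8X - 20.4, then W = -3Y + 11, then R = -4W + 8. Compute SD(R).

SD(Y) = |-8|·13 = 104.
SD(W) = |-3|·104 = 312.
SD(R) = |-4|·312 = 1248.

SD(R) = 1248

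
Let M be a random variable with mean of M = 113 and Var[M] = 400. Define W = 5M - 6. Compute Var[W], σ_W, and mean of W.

Var[W] = 10000, σ_W = 100, mean of W = 559

W = 5M - 6 is linear with a = 5, b = -6.
Var[W] = a²·Var[M] = 5²·400 = 10000 (the additive constant -6 does not affect variance).
σ_M = √400 = 20.
σ_W = |a|·σ_M = |5|·20 = 100.
mean of W = a·mean of M + b = 5·113 + (-6) = 559.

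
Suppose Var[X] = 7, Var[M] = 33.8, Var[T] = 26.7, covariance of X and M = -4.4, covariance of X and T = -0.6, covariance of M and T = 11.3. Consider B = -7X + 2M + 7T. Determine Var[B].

Var[B] = a²·Var[X] + b²·Var[M] + c²·Var[T] + 2ab·covariance of X and M + 2ac·covariance of X and T + 2bc·covariance of M and T, with a = -7, b = 2, c = 7.
= 343 + 135.2 + 1308.3 + 123.2 + 58.8 + 316.4
= 2284.9.

Var[B] = 2284.9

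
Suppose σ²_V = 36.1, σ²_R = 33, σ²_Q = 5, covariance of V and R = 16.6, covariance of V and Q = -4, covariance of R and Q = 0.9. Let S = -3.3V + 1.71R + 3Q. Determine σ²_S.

σ²_S = a²·σ²_V + b²·σ²_R + c²·σ²_Q + 2ab·covariance of V and R + 2ac·covariance of V and Q + 2bc·covariance of R and Q, with a = -3.3, b = 1.71, c = 3.
= 393.129 + 96.4953 + 45 + (-187.3476) + 79.2 + 9.234
= 435.7107.

σ²_S = 435.7107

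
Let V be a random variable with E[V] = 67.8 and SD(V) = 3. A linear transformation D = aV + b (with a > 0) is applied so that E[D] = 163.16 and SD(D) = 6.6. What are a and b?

SD(D) = a·SD(V) (a > 0), so a = 6.6/3 = 2.2.
E[D] = a·E[V] + b, so b = 163.16 − 2.2·67.8 = 14.

a = 2.2, b = 14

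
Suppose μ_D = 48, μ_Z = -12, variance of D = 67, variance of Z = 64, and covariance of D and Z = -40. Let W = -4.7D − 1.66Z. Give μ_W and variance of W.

μ_W = (-4.7)·μ_D + (-1.66)·μ_Z = (-4.7)·48 + (-1.66)·(-12) = -205.68.
variance of W = a²·variance of D + b²·variance of Z + 2ab·covariance of D and Z with a = -4.7, b = -1.66.
= (-4.7)²·67 + (-1.66)²·64 + 2·(-4.7)·(-1.66)·(-40)
= 1480.03 + 176.3584 + (-624.16) = 1032.2284.

μ_W = -205.68, variance of W = 1032.2284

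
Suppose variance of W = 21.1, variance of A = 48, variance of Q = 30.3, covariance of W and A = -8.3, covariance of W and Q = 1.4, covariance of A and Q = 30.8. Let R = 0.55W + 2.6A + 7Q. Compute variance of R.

variance of R = a²·variance of W + b²·variance of A + c²·variance of Q + 2ab·covariance of W and A + 2ac·covariance of W and Q + 2bc·covariance of A and Q, with a = 0.55, b = 2.6, c = 7.
= 6.38275 + 324.48 + 1484.7 + (-23.738) + 10.78 + 1121.12
= 2923.72475.

variance of R = 2923.72475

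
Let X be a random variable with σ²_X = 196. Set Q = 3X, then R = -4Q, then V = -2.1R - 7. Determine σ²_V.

σ²_Q = 3²·196 = 1764.
σ²_R = (-4)²·1764 = 28224.
σ²_V = (-2.1)²·28224 = 124467.84.

σ²_V = 124467.84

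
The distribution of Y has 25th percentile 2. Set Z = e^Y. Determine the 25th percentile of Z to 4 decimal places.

e^Y is increasing, so P_{25}(Z) = g(P_{25}(Y)) ≈ 7.3891.

25th percentile of Z = 7.3891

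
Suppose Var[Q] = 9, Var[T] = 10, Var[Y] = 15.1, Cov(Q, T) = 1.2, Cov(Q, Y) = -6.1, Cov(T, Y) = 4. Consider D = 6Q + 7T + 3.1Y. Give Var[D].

Var[D] = 1006.591

Var[D] = a²·Var[Q] + b²·Var[T] + c²·Var[Y] + 2ab·Cov(Q, T) + 2ac·Cov(Q, Y) + 2bc·Cov(T, Y), with a = 6, b = 7, c = 3.1.
= 324 + 490 + 145.111 + 100.8 + (-226.92) + 173.6
= 1006.591.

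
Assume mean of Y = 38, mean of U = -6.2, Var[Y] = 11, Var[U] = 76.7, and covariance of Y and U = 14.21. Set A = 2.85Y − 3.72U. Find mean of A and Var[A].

mean of A = 2.85·mean of Y + (-3.72)·mean of U = 2.85·38 + (-3.72)·(-6.2) = 131.364.
Var[A] = a²·Var[Y] + b²·Var[U] + 2ab·covariance of Y and U with a = 2.85, b = -3.72.
= 2.85²·11 + (-3.72)²·76.7 + 2·2.85·(-3.72)·14.21
= 89.3475 + 1061.40528 + (-301.30884) = 849.44394.

mean of A = 131.364, Var[A] = 849.44394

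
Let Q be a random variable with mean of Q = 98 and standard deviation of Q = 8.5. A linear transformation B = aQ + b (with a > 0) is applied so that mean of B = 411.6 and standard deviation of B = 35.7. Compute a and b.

a = 4.2, b = 0

standard deviation of B = a·standard deviation of Q (a > 0), so a = 35.7/8.5 = 4.2.
mean of B = a·mean of Q + b, so b = 411.6 − 4.2·98 = 0.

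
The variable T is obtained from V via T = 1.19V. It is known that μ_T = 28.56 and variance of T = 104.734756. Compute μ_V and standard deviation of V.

μ_V = 24, standard deviation of V = 8.6

From T = 1.19V: μ_T = a·μ_V + b, so μ_V = (μ_T − b)/a = (28.56 − 0)/1.19 = 24.
standard deviation of T = √104.734756 = 10.234.
standard deviation of T = |a|·standard deviation of V, so standard deviation of V = 10.234/|1.19| = 8.6.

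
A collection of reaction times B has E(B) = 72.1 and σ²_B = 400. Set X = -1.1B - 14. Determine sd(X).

sd(X) = 22

X = -1.1B - 14 is linear with a = -1.1, b = -14.
sd(B) = √400 = 20.
sd(X) = |a|·sd(B) = |-1.1|·20 = 22.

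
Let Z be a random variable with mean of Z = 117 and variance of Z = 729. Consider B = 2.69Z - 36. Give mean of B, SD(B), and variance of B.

B = 2.69Z - 36 is linear with a = 2.69, b = -36.
mean of B = a·mean of Z + b = 2.69·117 + (-36) = 278.73.
SD(Z) = √729 = 27.
SD(B) = |a|·SD(Z) = |2.69|·27 = 72.63.
variance of B = a²·variance of Z = 2.69²·729 = 5275.1169 (the additive constant -36 does not affect variance).

mean of B = 278.73, SD(B) = 72.63, variance of B = 5275.1169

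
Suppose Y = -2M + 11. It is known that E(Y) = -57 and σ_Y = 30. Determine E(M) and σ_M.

From Y = -2M + 11: E(Y) = a·E(M) + b, so E(M) = (E(Y) − b)/a = (-57 − 11)/(-2) = 34.
σ_Y = |a|·σ_M, so σ_M = 30/|-2| = 15.

E(M) = 34, σ_M = 15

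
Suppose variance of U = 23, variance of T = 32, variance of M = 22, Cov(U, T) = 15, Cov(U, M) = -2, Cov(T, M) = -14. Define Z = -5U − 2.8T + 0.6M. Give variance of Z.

variance of Z = 1312.84

variance of Z = a²·variance of U + b²·variance of T + c²·variance of M + 2ab·Cov(U, T) + 2ac·Cov(U, M) + 2bc·Cov(T, M), with a = -5, b = -2.8, c = 0.6.
= 575 + 250.88 + 7.92 + 420 + 12 + 47.04
= 1312.84.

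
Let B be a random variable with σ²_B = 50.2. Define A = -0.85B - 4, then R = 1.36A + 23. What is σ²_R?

σ²_A = (-0.85)²·50.2 = 36.2695.
σ²_R = 1.36²·36.2695 = 67.0840672.

σ²_R = 67.0840672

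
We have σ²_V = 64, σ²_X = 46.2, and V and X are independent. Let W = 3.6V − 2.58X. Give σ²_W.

σ²_W = a²·σ²_V + b²·σ²_X + 2ab·Cov[V, X] with a = 3.6, b = -2.58.
Independence gives Cov[V, X] = 0.
= 3.6²·64 + (-2.58)²·46.2 + 2·3.6·(-2.58)·0
= 829.44 + 307.52568 + 0 = 1136.96568.

σ²_W = 1136.96568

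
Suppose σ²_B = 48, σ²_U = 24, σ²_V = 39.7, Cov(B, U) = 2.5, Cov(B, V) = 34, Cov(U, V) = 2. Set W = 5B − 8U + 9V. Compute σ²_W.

σ²_W = 8523.7

σ²_W = a²·σ²_B + b²·σ²_U + c²·σ²_V + 2ab·Cov(B, U) + 2ac·Cov(B, V) + 2bc·Cov(U, V), with a = 5, b = -8, c = 9.
= 1200 + 1536 + 3215.7 + (-200) + 3060 + (-288)
= 8523.7.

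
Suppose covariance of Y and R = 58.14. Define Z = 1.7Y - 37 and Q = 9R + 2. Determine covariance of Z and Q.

covariance of Z and Q = a·c·covariance of Y and R = 1.7·9·58.14 = 889.542. Additive constants drop out.

covariance of Z and Q = 889.542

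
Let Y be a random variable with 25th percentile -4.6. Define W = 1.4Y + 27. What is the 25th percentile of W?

25th percentile of W = 20.56

Since a = 1.4 > 0 the transformation is increasing, so the 25th percentile of W = a·(P_{25} of Y) + b = 1.4·(-4.6) + 27 = 20.56.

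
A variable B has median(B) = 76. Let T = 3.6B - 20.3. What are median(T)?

median(T) = 253.3

A linear map preserves order up to sign, so median(T) = a·median(B) + b = 3.6·76 + (-20.3) = 253.3.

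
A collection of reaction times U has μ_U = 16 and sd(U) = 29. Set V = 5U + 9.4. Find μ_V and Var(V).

μ_V = 89.4, Var(V) = 21025

V = 5U + 9.4 is linear with a = 5, b = 9.4.
μ_V = a·μ_U + b = 5·16 + 9.4 = 89.4.
Var(U) = 29² = 841.
Var(V) = a²·Var(U) = 5²·841 = 21025 (the additive constant 9.4 does not affect variance).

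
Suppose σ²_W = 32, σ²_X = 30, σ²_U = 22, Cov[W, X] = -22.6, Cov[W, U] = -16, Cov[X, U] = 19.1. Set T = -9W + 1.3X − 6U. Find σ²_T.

σ²_T = a²·σ²_W + b²·σ²_X + c²·σ²_U + 2ab·Cov[W, X] + 2ac·Cov[W, U] + 2bc·Cov[X, U], with a = -9, b = 1.3, c = -6.
= 2592 + 50.7 + 792 + 528.84 + (-1728) + (-297.96)
= 1937.58.

σ²_T = 1937.58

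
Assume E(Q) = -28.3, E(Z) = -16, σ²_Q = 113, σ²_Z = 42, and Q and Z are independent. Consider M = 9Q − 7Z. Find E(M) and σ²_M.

E(M) = -142.7, σ²_M = 11211

E(M) = 9·E(Q) + (-7)·E(Z) = 9·(-28.3) + (-7)·(-16) = -142.7.
σ²_M = a²·σ²_Q + b²·σ²_Z + 2ab·covariance of Q and Z with a = 9, b = -7.
Independence gives covariance of Q and Z = 0.
= 9²·113 + (-7)²·42 + 2·9·(-7)·0
= 9153 + 2058 + 0 = 11211.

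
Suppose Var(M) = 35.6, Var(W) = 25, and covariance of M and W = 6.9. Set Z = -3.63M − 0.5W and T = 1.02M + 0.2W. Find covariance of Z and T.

covariance of Z and T = -142.84096

By bilinearity, covariance of Z and T = ac·Var(M) + bd·Var(W) + (ad+bc)·covariance of M and W, with a=-3.63, b=-0.5, c=1.02, d=0.2.
ac·Var(M) = (-3.63)·1.02·35.6 = -131.81256
bd·Var(W) = (-0.5)·0.2·25 = -2.5
(ad+bc)·covariance of M and W = (-1.236)·6.9 = -8.5284
covariance of Z and T = -131.81256 + (-2.5) + (-8.5284) = -142.84096.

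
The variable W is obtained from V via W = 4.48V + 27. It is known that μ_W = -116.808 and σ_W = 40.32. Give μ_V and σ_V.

From W = 4.48V + 27: μ_W = a·μ_V + b, so μ_V = (μ_W − b)/a = (-116.808 − 27)/4.48 = -32.1.
σ_W = |a|·σ_V, so σ_V = 40.32/|4.48| = 9.

μ_V = -32.1, σ_V = 9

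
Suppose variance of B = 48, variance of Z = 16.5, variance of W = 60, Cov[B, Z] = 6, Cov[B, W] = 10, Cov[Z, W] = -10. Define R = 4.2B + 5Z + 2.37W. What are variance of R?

variance of R = 1810.314

variance of R = a²·variance of B + b²·variance of Z + c²·variance of W + 2ab·Cov[B, Z] + 2ac·Cov[B, W] + 2bc·Cov[Z, W], with a = 4.2, b = 5, c = 2.37.
= 846.72 + 412.5 + 337.014 + 252 + 199.08 + (-237)
= 1810.314.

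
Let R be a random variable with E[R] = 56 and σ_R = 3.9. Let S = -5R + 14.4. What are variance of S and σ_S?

variance of S = 380.25, σ_S = 19.5

S = -5R + 14.4 is linear with a = -5, b = 14.4.
variance of R = 3.9² = 15.21.
variance of S = a²·variance of R = (-5)²·15.21 = 380.25 (the additive constant 14.4 does not affect variance).
σ_S = |a|·σ_R = |-5|·3.9 = 19.5.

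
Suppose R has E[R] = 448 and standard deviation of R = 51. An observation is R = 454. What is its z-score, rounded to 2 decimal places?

z = 0.12

z = (R − E[R]) / standard deviation of R = (454 − 448) / 51 ≈ 0.12.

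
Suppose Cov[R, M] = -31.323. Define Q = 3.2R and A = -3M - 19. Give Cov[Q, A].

Cov[Q, A] = a·c·Cov[R, M] = 3.2·(-3)·(-31.323) = 300.7008. Additive constants drop out.

Cov[Q, A] = 300.7008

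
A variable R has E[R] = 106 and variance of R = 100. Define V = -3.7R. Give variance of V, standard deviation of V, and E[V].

variance of V = 1369, standard deviation of V = 37, E[V] = -392.2

V = -3.7R is linear with a = -3.7, b = 0.
variance of V = a²·variance of R = (-3.7)²·100 = 1369.
standard deviation of R = √100 = 10.
standard deviation of V = |a|·standard deviation of R = |-3.7|·10 = 37.
E[V] = a·E[R] + b = (-3.7)·106 = -392.2.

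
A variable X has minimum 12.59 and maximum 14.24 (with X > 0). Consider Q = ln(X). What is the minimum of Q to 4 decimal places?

min(Q) = 2.5329

ln(X) is increasing on this domain, so min(Q) comes from min(X) = 12.59: min(Q) = ln(12.59) ≈ 2.5329.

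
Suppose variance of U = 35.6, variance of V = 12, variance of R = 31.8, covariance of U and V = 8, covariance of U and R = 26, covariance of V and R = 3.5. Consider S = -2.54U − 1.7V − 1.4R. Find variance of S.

variance of S = 597.34496

variance of S = a²·variance of U + b²·variance of V + c²·variance of R + 2ab·covariance of U and V + 2ac·covariance of U and R + 2bc·covariance of V and R, with a = -2.54, b = -1.7, c = -1.4.
= 229.67696 + 34.68 + 62.328 + 69.088 + 184.912 + 16.66
= 597.34496.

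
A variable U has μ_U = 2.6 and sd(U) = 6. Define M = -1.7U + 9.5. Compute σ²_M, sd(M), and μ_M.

M = -1.7U + 9.5 is linear with a = -1.7, b = 9.5.
σ²_U = 6² = 36.
σ²_M = a²·σ²_U = (-1.7)²·36 = 104.04 (the additive constant 9.5 does not affect variance).
sd(M) = |a|·sd(U) = |-1.7|·6 = 10.2.
μ_M = a·μ_U + b = (-1.7)·2.6 + 9.5 = 5.08.

σ²_M = 104.04, sd(M) = 10.2, μ_M = 5.08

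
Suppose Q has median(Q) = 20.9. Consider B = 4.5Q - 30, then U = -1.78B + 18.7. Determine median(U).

median(B) = 4.5·20.9 + (-30) = 64.05.
median(U) = (-1.78)·64.05 + 18.7 = -95.309.

median(U) = -95.309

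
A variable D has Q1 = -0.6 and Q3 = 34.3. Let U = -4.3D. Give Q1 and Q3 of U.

a = -4.3 < 0 reverses order: Q1(U) comes from Q3(D), Q3(U) from Q1(D).
Q1(U) = (-4.3)·34.3 = -147.49; Q3(U) = (-4.3)·(-0.6) = 2.58.

Q1(U) = -147.49, Q3(U) = 2.58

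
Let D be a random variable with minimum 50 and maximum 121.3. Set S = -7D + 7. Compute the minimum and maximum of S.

min(S) = -842.1, max(S) = -343

a = -7 < 0, so order reverses: min(S) = a·max(D)+b = (-7)·121.3 + 7 = -842.1; max(S) = a·min(D)+b = (-7)·50 + 7 = -343.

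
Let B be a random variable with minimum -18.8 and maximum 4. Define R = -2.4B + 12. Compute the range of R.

Range(R) = 54.72

Range of B = 4 − (-18.8) = 22.8.
Range(R) = |a|·Range(B) = |-2.4|·22.8 = 54.72.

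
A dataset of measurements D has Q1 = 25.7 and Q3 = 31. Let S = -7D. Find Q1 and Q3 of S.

Q1(S) = -217, Q3(S) = -179.9

a = -7 < 0 reverses order: Q1(S) comes from Q3(D), Q3(S) from Q1(D).
Q1(S) = (-7)·31 = -217; Q3(S) = (-7)·25.7 = -179.9.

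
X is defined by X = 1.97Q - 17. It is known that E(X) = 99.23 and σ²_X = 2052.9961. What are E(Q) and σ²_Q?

From X = 1.97Q - 17: E(X) = a·E(Q) + b, so E(Q) = (E(X) − b)/a = (99.23 − (-17))/1.97 = 59.
σ²_X = a²·σ²_Q, so σ²_Q = 2052.9961/1.97² = 529.

E(Q) = 59, σ²_Q = 529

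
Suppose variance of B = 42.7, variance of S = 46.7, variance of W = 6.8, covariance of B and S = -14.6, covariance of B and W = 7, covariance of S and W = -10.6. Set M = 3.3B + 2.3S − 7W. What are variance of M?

variance of M = a²·variance of B + b²·variance of S + c²·variance of W + 2ab·covariance of B and S + 2ac·covariance of B and W + 2bc·covariance of S and W, with a = 3.3, b = 2.3, c = -7.
= 465.003 + 247.043 + 333.2 + (-221.628) + (-323.4) + 341.32
= 841.538.

variance of M = 841.538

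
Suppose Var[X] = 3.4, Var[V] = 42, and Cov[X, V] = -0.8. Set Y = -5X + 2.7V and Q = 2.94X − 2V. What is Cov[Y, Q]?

Cov[Y, Q] = -291.1304

By bilinearity, Cov[Y, Q] = ac·Var[X] + bd·Var[V] + (ad+bc)·Cov[X, V], with a=-5, b=2.7, c=2.94, d=-2.
ac·Var[X] = (-5)·2.94·3.4 = -49.98
bd·Var[V] = 2.7·(-2)·42 = -226.8
(ad+bc)·Cov[X, V] = (17.938)·(-0.8) = -14.3504
Cov[Y, Q] = -49.98 + (-226.8) + (-14.3504) = -291.1304.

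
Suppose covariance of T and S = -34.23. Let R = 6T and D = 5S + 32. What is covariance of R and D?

covariance of R and D = -1026.9

covariance of R and D = a·c·covariance of T and S = 6·5·(-34.23) = -1026.9. Additive constants drop out.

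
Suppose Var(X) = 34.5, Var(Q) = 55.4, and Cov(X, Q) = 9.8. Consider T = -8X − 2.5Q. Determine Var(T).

Var(T) = 2946.25

Var(T) = a²·Var(X) + b²·Var(Q) + 2ab·Cov(X, Q) with a = -8, b = -2.5.
= (-8)²·34.5 + (-2.5)²·55.4 + 2·(-8)·(-2.5)·9.8
= 2208 + 346.25 + 392 = 2946.25.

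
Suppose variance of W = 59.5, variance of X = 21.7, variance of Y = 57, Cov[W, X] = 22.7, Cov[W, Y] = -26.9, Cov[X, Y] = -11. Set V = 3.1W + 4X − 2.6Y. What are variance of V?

variance of V = 2529.703

variance of V = a²·variance of W + b²·variance of X + c²·variance of Y + 2ab·Cov[W, X] + 2ac·Cov[W, Y] + 2bc·Cov[X, Y], with a = 3.1, b = 4, c = -2.6.
= 571.795 + 347.2 + 385.32 + 562.96 + 433.628 + 228.8
= 2529.703.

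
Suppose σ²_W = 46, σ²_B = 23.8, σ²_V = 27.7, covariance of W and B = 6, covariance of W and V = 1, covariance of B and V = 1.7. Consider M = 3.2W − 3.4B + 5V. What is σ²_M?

σ²_M = a²·σ²_W + b²·σ²_B + c²·σ²_V + 2ab·covariance of W and B + 2ac·covariance of W and V + 2bc·covariance of B and V, with a = 3.2, b = -3.4, c = 5.
= 471.04 + 275.128 + 692.5 + (-130.56) + 32 + (-57.8)
= 1282.308.

σ²_M = 1282.308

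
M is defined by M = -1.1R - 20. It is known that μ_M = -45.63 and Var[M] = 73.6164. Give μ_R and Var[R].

μ_R = 23.3, Var[R] = 60.84

From M = -1.1R - 20: μ_M = a·μ_R + b, so μ_R = (μ_M − b)/a = (-45.63 − (-20))/(-1.1) = 23.3.
Var[M] = a²·Var[R], so Var[R] = 73.6164/(-1.1)² = 60.84.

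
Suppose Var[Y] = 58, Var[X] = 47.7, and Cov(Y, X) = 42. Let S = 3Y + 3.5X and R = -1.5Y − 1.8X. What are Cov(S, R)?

By bilinearity, Cov(S, R) = ac·Var[Y] + bd·Var[X] + (ad+bc)·Cov(Y, X), with a=3, b=3.5, c=-1.5, d=-1.8.
ac·Var[Y] = 3·(-1.5)·58 = -261
bd·Var[X] = 3.5·(-1.8)·47.7 = -300.51
(ad+bc)·Cov(Y, X) = (-10.65)·42 = -447.3
Cov(S, R) = -261 + (-300.51) + (-447.3) = -1008.81.

Cov(S, R) = -1008.81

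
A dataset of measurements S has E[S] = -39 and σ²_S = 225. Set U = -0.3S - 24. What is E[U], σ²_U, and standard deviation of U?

E[U] = -12.3, σ²_U = 20.25, standard deviation of U = 4.5

U = -0.3S - 24 is linear with a = -0.3, b = -24.
E[U] = a·E[S] + b = (-0.3)·(-39) + (-24) = -12.3.
σ²_U = a²·σ²_S = (-0.3)²·225 = 20.25 (the additive constant -24 does not affect variance).
standard deviation of S = √225 = 15.
standard deviation of U = |a|·standard deviation of S = |-0.3|·15 = 4.5.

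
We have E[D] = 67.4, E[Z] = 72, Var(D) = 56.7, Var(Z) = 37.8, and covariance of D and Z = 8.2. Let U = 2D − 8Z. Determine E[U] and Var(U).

E[U] = 2·E[D] + (-8)·E[Z] = 2·67.4 + (-8)·72 = -441.2.
Var(U) = a²·Var(D) + b²·Var(Z) + 2ab·covariance of D and Z with a = 2, b = -8.
= 2²·56.7 + (-8)²·37.8 + 2·2·(-8)·8.2
= 226.8 + 2419.2 + (-262.4) = 2383.6.

E[U] = -441.2, Var(U) = 2383.6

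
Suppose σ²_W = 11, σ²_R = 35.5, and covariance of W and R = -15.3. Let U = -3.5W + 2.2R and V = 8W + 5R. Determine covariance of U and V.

By bilinearity, covariance of U and V = ac·σ²_W + bd·σ²_R + (ad+bc)·covariance of W and R, with a=-3.5, b=2.2, c=8, d=5.
ac·σ²_W = (-3.5)·8·11 = -308
bd·σ²_R = 2.2·5·35.5 = 390.5
(ad+bc)·covariance of W and R = (0.1)·(-15.3) = -1.53
covariance of U and V = -308 + 390.5 + (-1.53) = 80.97.

covariance of U and V = 80.97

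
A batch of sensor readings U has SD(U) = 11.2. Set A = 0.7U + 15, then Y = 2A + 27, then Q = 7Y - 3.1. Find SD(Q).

SD(Q) = 109.76

SD(A) = |0.7|·11.2 = 7.84.
SD(Y) = |2|·7.84 = 15.68.
SD(Q) = |7|·15.68 = 109.76.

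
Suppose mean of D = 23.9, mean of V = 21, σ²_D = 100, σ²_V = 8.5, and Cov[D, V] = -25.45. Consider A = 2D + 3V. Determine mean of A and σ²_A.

mean of A = 110.8, σ²_A = 171.1

mean of A = 2·mean of D + 3·mean of V = 2·23.9 + 3·21 = 110.8.
σ²_A = a²·σ²_D + b²·σ²_V + 2ab·Cov[D, V] with a = 2, b = 3.
= 2²·100 + 3²·8.5 + 2·2·3·(-25.45)
= 400 + 76.5 + (-305.4) = 171.1.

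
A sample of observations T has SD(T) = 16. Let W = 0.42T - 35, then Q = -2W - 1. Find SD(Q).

SD(W) = |0.42|·16 = 6.72.
SD(Q) = |-2|·6.72 = 13.44.

SD(Q) = 13.44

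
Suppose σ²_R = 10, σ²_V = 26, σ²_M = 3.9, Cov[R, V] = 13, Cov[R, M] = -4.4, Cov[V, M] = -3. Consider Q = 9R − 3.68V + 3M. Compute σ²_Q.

σ²_Q = a²·σ²_R + b²·σ²_V + c²·σ²_M + 2ab·Cov[R, V] + 2ac·Cov[R, M] + 2bc·Cov[V, M], with a = 9, b = -3.68, c = 3.
= 810 + 352.1024 + 35.1 + (-861.12) + (-237.6) + 66.24
= 164.7224.

σ²_Q = 164.7224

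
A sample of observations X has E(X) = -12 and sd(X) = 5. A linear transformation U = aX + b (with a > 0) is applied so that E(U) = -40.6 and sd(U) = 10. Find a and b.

a = 2, b = -16.6

sd(U) = a·sd(X) (a > 0), so a = 10/5 = 2.
E(U) = a·E(X) + b, so b = -40.6 − 2·(-12) = -16.6.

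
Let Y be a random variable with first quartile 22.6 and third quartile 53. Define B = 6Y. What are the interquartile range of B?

IQR(B) = 182.4

IQR of Y = Q3 − Q1 = 53 − 22.6 = 30.4.
Under B = aY + b, IQR(B) = |a|·IQR(Y) = |6|·30.4 = 182.4 (shifts cancel; spread scales by |a|).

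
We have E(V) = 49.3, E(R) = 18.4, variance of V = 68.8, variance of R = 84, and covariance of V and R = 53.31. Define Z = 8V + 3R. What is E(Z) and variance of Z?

E(Z) = 8·E(V) + 3·E(R) = 8·49.3 + 3·18.4 = 449.6.
variance of Z = a²·variance of V + b²·variance of R + 2ab·covariance of V and R with a = 8, b = 3.
= 8²·68.8 + 3²·84 + 2·8·3·53.31
= 4403.2 + 756 + 2558.88 = 7718.08.

E(Z) = 449.6, variance of Z = 7718.08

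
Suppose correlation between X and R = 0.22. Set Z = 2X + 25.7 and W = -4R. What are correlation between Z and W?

Linear rescalings preserve |correlation|; the slopes 2 and -4 have opposite signs, so the correlation flips sign: correlation between Z and W = −correlation between X and R = -0.22.

correlation between Z and W = -0.22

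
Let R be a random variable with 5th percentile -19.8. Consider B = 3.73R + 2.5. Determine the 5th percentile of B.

5th percentile of B = -71.354

Since a = 3.73 > 0 the transformation is increasing, so the 5th percentile of B = a·(P_{5} of R) + b = 3.73·(-19.8) + 2.5 = -71.354.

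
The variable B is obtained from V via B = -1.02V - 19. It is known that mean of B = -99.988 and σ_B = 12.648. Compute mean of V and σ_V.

From B = -1.02V - 19: mean of B = a·mean of V + b, so mean of V = (mean of B − b)/a = (-99.988 − (-19))/(-1.02) = 79.4.
σ_B = |a|·σ_V, so σ_V = 12.648/|-1.02| = 12.4.

mean of V = 79.4, σ_V = 12.4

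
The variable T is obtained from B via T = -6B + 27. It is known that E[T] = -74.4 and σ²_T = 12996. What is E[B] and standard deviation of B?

E[B] = 16.9, standard deviation of B = 19

From T = -6B + 27: E[T] = a·E[B] + b, so E[B] = (E[T] − b)/a = (-74.4 − 27)/(-6) = 16.9.
standard deviation of T = √12996 = 114.
standard deviation of T = |a|·standard deviation of B, so standard deviation of B = 114/|-6| = 19.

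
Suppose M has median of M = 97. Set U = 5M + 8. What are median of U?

median of U = 493

A linear map preserves order up to sign, so median of U = a·median of M + b = 5·97 + 8 = 493.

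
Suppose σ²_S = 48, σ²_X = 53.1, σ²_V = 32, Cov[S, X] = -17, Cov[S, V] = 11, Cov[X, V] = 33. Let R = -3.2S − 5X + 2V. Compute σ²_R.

σ²_R = a²·σ²_S + b²·σ²_X + c²·σ²_V + 2ab·Cov[S, X] + 2ac·Cov[S, V] + 2bc·Cov[X, V], with a = -3.2, b = -5, c = 2.
= 491.52 + 1327.5 + 128 + (-544) + (-140.8) + (-660)
= 602.22.

σ²_R = 602.22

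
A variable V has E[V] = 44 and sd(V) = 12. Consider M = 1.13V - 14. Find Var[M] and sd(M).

M = 1.13V - 14 is linear with a = 1.13, b = -14.
Var[V] = 12² = 144.
Var[M] = a²·Var[V] = 1.13²·144 = 183.8736 (the additive constant -14 does not affect variance).
sd(M) = |a|·sd(V) = |1.13|·12 = 13.56.

Var[M] = 183.8736, sd(M) = 13.56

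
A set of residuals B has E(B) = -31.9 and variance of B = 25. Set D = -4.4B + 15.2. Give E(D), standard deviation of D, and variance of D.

D = -4.4B + 15.2 is linear with a = -4.4, b = 15.2.
E(D) = a·E(B) + b = (-4.4)·(-31.9) + 15.2 = 155.56.
standard deviation of B = √25 = 5.
standard deviation of D = |a|·standard deviation of B = |-4.4|·5 = 22.
variance of D = a²·variance of B = (-4.4)²·25 = 484 (the additive constant 15.2 does not affect variance).

E(D) = 155.56, standard deviation of D = 22, variance of D = 484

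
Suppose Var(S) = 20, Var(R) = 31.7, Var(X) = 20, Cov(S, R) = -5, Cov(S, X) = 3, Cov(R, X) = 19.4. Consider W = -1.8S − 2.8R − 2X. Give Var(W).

Var(W) = 581.808

Var(W) = a²·Var(S) + b²·Var(R) + c²·Var(X) + 2ab·Cov(S, R) + 2ac·Cov(S, X) + 2bc·Cov(R, X), with a = -1.8, b = -2.8, c = -2.
= 64.8 + 248.528 + 80 + (-50.4) + 21.6 + 217.28
= 581.808.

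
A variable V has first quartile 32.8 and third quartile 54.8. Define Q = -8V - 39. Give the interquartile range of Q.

IQR of V = Q3 − Q1 = 54.8 − 32.8 = 22.
Under Q = aV + b, IQR(Q) = |a|·IQR(V) = |-8|·22 = 176 (shifts cancel; spread scales by |a|).

IQR(Q) = 176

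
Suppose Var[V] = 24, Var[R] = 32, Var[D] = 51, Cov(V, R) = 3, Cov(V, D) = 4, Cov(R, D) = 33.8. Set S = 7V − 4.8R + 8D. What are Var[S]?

Var[S] = 2827.84

Var[S] = a²·Var[V] + b²·Var[R] + c²·Var[D] + 2ab·Cov(V, R) + 2ac·Cov(V, D) + 2bc·Cov(R, D), with a = 7, b = -4.8, c = 8.
= 1176 + 737.28 + 3264 + (-201.6) + 448 + (-2595.84)
= 2827.84.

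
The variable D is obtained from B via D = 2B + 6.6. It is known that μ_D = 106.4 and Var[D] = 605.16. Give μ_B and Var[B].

μ_B = 49.9, Var[B] = 151.29

From D = 2B + 6.6: μ_D = a·μ_B + b, so μ_B = (μ_D − b)/a = (106.4 − 6.6)/2 = 49.9.
Var[D] = a²·Var[B], so Var[B] = 605.16/2² = 151.29.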